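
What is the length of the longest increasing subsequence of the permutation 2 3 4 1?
3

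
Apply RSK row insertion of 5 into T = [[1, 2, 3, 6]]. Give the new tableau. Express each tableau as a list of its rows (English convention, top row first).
[[1, 2, 3, 5], [6]]

In row 1, 5 replaces 6 (the leftmost entry greater than 5); 6 is bumped to row 2. 6 starts a new row 2. The new tableau is [[1, 2, 3, 5], [6]].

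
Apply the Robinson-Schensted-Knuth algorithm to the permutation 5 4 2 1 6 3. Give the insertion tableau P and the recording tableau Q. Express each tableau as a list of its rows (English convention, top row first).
P = [[1, 3], [2, 6], [4], [5]], Q = [[1, 5], [2, 6], [3], [4]]

Insert each entry of the permutation into P by Schensted row insertion, recording in Q the position of each new cell.

Insert 5: appended to row 1. P = [[5]].
Insert 4: 4 bumps 5 from row 1; 5 starts row 2. P = [[4], [5]].
Insert 2: 2 bumps 4 from row 1; 4 bumps 5 from row 2; 5 starts row 3. P = [[2], [4], [5]].
Insert 1: 1 bumps 2 from row 1; 2 bumps 4 from row 2; 4 bumps 5 from row 3; 5 starts row 4. P = [[1], [2], [4], [5]].
Insert 6: appended to row 1. P = [[1, 6], [2], [4], [5]].
Insert 3: 3 bumps 6 from row 1; 6 appends to row 2. P = [[1, 3], [2, 6], [4], [5]].

So P = [[1, 3], [2, 6], [4], [5]], Q = [[1, 5], [2, 6], [3], [4]].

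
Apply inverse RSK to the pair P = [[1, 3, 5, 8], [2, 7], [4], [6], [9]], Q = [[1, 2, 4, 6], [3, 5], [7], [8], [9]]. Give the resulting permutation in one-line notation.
Reverse the RSK construction: for i from n down to 1, find the cell of Q containing i, remove the entry at that cell from P, and reverse-bump it up through P; the value ejected from row 1 is w(i).

Step i=9: Q has 9 at row 5, column 1; remove 9 from row 5 of P and reverse-bump: 9 enters row 4 and ejects 6; 6 enters row 3 and ejects 4; 4 enters row 2 and ejects 2; 2 enters row 1 and ejects 1. So w(9) = 1. P is now [[2, 3, 5, 8], [4, 7], [6], [9]].
Step i=8: Q has 8 at row 4, column 1; remove 9 from row 4 of P and reverse-bump: 9 enters row 3 and ejects 6; 6 enters row 2 and ejects 4; 4 enters row 1 and ejects 3. So w(8) = 3. P is now [[2, 4, 5, 8], [6, 7], [9]].
Step i=7: Q has 7 at row 3, column 1; remove 9 from row 3 of P and reverse-bump: 9 enters row 2 and ejects 7; 7 enters row 1 and ejects 5. So w(7) = 5. P is now [[2, 4, 7, 8], [6, 9]].
Step i=6: Q has 6 at row 1, column 4; remove that cell from P, ejecting 8. So w(6) = 8. P is now [[2, 4, 7], [6, 9]].
Step i=5: Q has 5 at row 2, column 2; remove 9 from row 2 of P and reverse-bump: 9 enters row 1 and ejects 7. So w(5) = 7. P is now [[2, 4, 9], [6]].
Step i=4: Q has 4 at row 1, column 3; remove that cell from P, ejecting 9. So w(4) = 9. P is now [[2, 4], [6]].
Step i=3: Q has 3 at row 2, column 1; remove 6 from row 2 of P and reverse-bump: 6 enters row 1 and ejects 4. So w(3) = 4. P is now [[2, 6]].
Step i=2: Q has 2 at row 1, column 2; remove that cell from P, ejecting 6. So w(2) = 6. P is now [[2]].
Step i=1: Q has 1 at row 1, column 1; remove that cell from P, ejecting 2. So w(1) = 2. P is now [].

So w = 2 6 4 9 7 8 5 3 1.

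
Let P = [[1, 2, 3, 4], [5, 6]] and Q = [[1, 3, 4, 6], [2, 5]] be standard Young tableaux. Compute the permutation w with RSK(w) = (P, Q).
5 1 2 6 3 4

Reverse RSK: for i = n, n-1, ..., 1, locate i in Q, remove the corresponding corner cell from P, and reverse-bump its entry up through P; the value ejected from row 1 is w(i).

So w = 5 1 2 6 3 4.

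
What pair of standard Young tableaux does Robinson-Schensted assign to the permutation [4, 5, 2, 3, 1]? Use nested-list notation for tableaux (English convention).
P = [[1, 3], [2, 5], [4]], Q = [[1, 2], [3, 4], [5]]

Insert each entry of the permutation into P by Schensted row insertion, recording in Q the position of each new cell.

Insert 4: appended to row 1. P = [[4]], Q = [[1]].
Insert 5: appended to row 1. P = [[4, 5]], Q = [[1, 2]].
Insert 2: 2 bumps 4 from row 1; 4 starts row 2. P = [[2, 5], [4]], Q = [[1, 2], [3]].
Insert 3: 3 bumps 5 from row 1; 5 appends to row 2. P = [[2, 3], [4, 5]], Q = [[1, 2], [3, 4]].
Insert 1: 1 bumps 2 from row 1; 2 bumps 4 from row 2; 4 starts row 3. P = [[1, 3], [2, 5], [4]], Q = [[1, 2], [3, 4], [5]].

So P = [[1, 3], [2, 5], [4]], Q = [[1, 2], [3, 4], [5]].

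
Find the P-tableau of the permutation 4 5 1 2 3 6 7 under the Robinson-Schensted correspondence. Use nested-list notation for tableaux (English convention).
Insert 4: appended to row 1. P = [[4]].
Insert 5: appended to row 1. P = [[4, 5]].
Insert 1: 1 bumps 4 from row 1; 4 starts row 2. P = [[1, 5], [4]].
Insert 2: 2 bumps 5 from row 1; 5 appends to row 2. P = [[1, 2], [4, 5]].
Insert 3: appended to row 1. P = [[1, 2, 3], [4, 5]].
Insert 6: appended to row 1. P = [[1, 2, 3, 6], [4, 5]].
Insert 7: appended to row 1. P = [[1, 2, 3, 6, 7], [4, 5]].

So P = [[1, 2, 3, 6, 7], [4, 5]].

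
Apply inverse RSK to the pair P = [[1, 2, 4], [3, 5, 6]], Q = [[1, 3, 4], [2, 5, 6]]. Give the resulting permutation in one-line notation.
Reverse the RSK construction: for i from n down to 1, find the cell of Q containing i, remove the entry at that cell from P, and reverse-bump it up through P; the value ejected from row 1 is w(i).

Step i=6: Q has 6 at row 2, column 3; remove 6 from row 2 of P and reverse-bump: 6 enters row 1 and ejects 4. So w(6) = 4. P is now [[1, 2, 6], [3, 5]].
Step i=5: Q has 5 at row 2, column 2; remove 5 from row 2 of P and reverse-bump: 5 enters row 1 and ejects 2. So w(5) = 2. P is now [[1, 5, 6], [3]].
Step i=4: Q has 4 at row 1, column 3; remove that cell from P, ejecting 6. So w(4) = 6. P is now [[1, 5], [3]].
Step i=3: Q has 3 at row 1, column 2; remove that cell from P, ejecting 5. So w(3) = 5. P is now [[1], [3]].
Step i=2: Q has 2 at row 2, column 1; remove 3 from row 2 of P and reverse-bump: 3 enters row 1 and ejects 1. So w(2) = 1. P is now [[3]].
Step i=1: Q has 1 at row 1, column 1; remove that cell from P, ejecting 3. So w(1) = 3. P is now [].

So w = 3 1 5 6 2 4.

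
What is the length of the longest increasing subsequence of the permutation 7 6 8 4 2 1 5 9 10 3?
4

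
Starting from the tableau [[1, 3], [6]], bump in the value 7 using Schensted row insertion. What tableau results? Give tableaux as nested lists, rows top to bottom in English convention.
7 is larger than every entry of row 1, so it is appended to row 1. The new tableau is [[1, 3, 7], [6]].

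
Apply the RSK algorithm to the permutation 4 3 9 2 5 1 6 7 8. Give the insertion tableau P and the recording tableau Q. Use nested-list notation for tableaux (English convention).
P = [[1, 5, 6, 7, 8], [2, 9], [3], [4]], Q = [[1, 3, 7, 8, 9], [2, 5], [4], [6]]

Insert each entry of the permutation into P by Schensted row insertion, recording in Q the position of each new cell.

Insert 4: appended to row 1. P = [[4]].
Insert 3: 3 bumps 4 from row 1; 4 starts row 2. P = [[3], [4]].
Insert 9: appended to row 1. P = [[3, 9], [4]].
Insert 2: 2 bumps 3 from row 1; 3 bumps 4 from row 2; 4 starts row 3. P = [[2, 9], [3], [4]].
Insert 5: 5 bumps 9 from row 1; 9 appends to row 2. P = [[2, 5], [3, 9], [4]].
Insert 1: 1 bumps 2 from row 1; 2 bumps 3 from row 2; 3 bumps 4 from row 3; 4 starts row 4. P = [[1, 5], [2, 9], [3], [4]].
Insert 6: appended to row 1. P = [[1, 5, 6], [2, 9], [3], [4]].
Insert 7: appended to row 1. P = [[1, 5, 6, 7], [2, 9], [3], [4]].
Insert 8: appended to row 1. P = [[1, 5, 6, 7, 8], [2, 9], [3], [4]].

So P = [[1, 5, 6, 7, 8], [2, 9], [3], [4]], Q = [[1, 3, 7, 8, 9], [2, 5], [4], [6]].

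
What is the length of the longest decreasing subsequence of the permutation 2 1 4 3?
2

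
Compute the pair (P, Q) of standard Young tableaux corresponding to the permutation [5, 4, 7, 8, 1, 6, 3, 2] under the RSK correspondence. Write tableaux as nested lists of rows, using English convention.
Insert each entry of the permutation into P by Schensted row insertion, recording in Q the position of each new cell.

After inserting 5: P = [[5]].
After inserting 4: P = [[4], [5]].
After inserting 7: P = [[4, 7], [5]].
After inserting 8: P = [[4, 7, 8], [5]].
After inserting 1: P = [[1, 7, 8], [4], [5]].
After inserting 6: P = [[1, 6, 8], [4, 7], [5]].
After inserting 3: P = [[1, 3, 8], [4, 6], [5, 7]].
After inserting 2: P = [[1, 2, 8], [3, 6], [4, 7], [5]].

So P = [[1, 2, 8], [3, 6], [4, 7], [5]], Q = [[1, 3, 4], [2, 6], [5, 7], [8]].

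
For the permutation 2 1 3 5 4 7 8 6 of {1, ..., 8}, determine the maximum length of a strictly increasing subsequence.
5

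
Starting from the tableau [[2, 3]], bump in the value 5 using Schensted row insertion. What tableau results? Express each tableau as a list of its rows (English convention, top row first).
[[2, 3, 5]]

5 is larger than every entry of row 1, so it is appended to row 1. The new tableau is [[2, 3, 5]].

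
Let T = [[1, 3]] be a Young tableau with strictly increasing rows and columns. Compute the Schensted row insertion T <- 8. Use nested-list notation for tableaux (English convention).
8 is larger than every entry of row 1, so it is appended to row 1. The new tableau is [[1, 3, 8]].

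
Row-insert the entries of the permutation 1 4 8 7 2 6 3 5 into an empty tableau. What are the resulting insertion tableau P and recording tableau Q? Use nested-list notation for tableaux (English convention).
Insert each entry of the permutation into P by Schensted row insertion, recording in Q the position of each new cell.

After inserting 1: P = [[1]].
After inserting 4: P = [[1, 4]].
After inserting 8: P = [[1, 4, 8]].
After inserting 7: P = [[1, 4, 7], [8]].
After inserting 2: P = [[1, 2, 7], [4], [8]].
After inserting 6: P = [[1, 2, 6], [4, 7], [8]].
After inserting 3: P = [[1, 2, 3], [4, 6], [7], [8]].
After inserting 5: P = [[1, 2, 3, 5], [4, 6], [7], [8]].

So P = [[1, 2, 3, 5], [4, 6], [7], [8]], Q = [[1, 2, 3, 8], [4, 6], [5], [7]].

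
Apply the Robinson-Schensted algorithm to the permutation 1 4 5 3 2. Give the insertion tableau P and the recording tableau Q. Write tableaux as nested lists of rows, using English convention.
Insert each entry of the permutation into P by Schensted row insertion, recording in Q the position of each new cell.

Insert 1: appended to row 1. P = [[1]].
Insert 4: appended to row 1. P = [[1, 4]].
Insert 5: appended to row 1. P = [[1, 4, 5]].
Insert 3: 3 bumps 4 from row 1; 4 starts row 2. P = [[1, 3, 5], [4]].
Insert 2: 2 bumps 3 from row 1; 3 bumps 4 from row 2; 4 starts row 3. P = [[1, 2, 5], [3], [4]].

So P = [[1, 2, 5], [3], [4]], Q = [[1, 2, 3], [4], [5]].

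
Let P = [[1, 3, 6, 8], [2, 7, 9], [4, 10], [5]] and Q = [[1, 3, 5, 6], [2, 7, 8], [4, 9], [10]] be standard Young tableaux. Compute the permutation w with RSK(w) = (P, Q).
Reverse the RSK construction: for i from n down to 1, find the cell of Q containing i, remove the entry at that cell from P, and reverse-bump it up through P; the value ejected from row 1 is w(i).

Step i=10: Q has 10 at row 4, column 1; remove 5 from row 4 of P and reverse-bump: 5 enters row 3 and ejects 4; 4 enters row 2 and ejects 2; 2 enters row 1 and ejects 1. So w(10) = 1. P is now [[2, 3, 6, 8], [4, 7, 9], [5, 10]].
Step i=9: Q has 9 at row 3, column 2; remove 10 from row 3 of P and reverse-bump: 10 enters row 2 and ejects 9; 9 enters row 1 and ejects 8. So w(9) = 8. P is now [[2, 3, 6, 9], [4, 7, 10], [5]].
Step i=8: Q has 8 at row 2, column 3; remove 10 from row 2 of P and reverse-bump: 10 enters row 1 and ejects 9. So w(8) = 9. P is now [[2, 3, 6, 10], [4, 7], [5]].
Step i=7: Q has 7 at row 2, column 2; remove 7 from row 2 of P and reverse-bump: 7 enters row 1 and ejects 6. So w(7) = 6. P is now [[2, 3, 7, 10], [4], [5]].
Step i=6: Q has 6 at row 1, column 4; remove that cell from P, ejecting 10. So w(6) = 10. P is now [[2, 3, 7], [4], [5]].
Step i=5: Q has 5 at row 1, column 3; remove that cell from P, ejecting 7. So w(5) = 7. P is now [[2, 3], [4], [5]].
Step i=4: Q has 4 at row 3, column 1; remove 5 from row 3 of P and reverse-bump: 5 enters row 2 and ejects 4; 4 enters row 1 and ejects 3. So w(4) = 3. P is now [[2, 4], [5]].
Step i=3: Q has 3 at row 1, column 2; remove that cell from P, ejecting 4. So w(3) = 4. P is now [[2], [5]].
Step i=2: Q has 2 at row 2, column 1; remove 5 from row 2 of P and reverse-bump: 5 enters row 1 and ejects 2. So w(2) = 2. P is now [[5]].
Step i=1: Q has 1 at row 1, column 1; remove that cell from P, ejecting 5. So w(1) = 5. P is now [].

So w = 5 2 4 3 7 10 6 9 8 1.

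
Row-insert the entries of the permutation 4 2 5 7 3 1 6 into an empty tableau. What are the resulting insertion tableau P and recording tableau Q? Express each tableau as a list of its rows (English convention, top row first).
Insert each entry of the permutation into P by Schensted row insertion, recording in Q the position of each new cell.

After inserting 4: P = [[4]].
After inserting 2: P = [[2], [4]].
After inserting 5: P = [[2, 5], [4]].
After inserting 7: P = [[2, 5, 7], [4]].
After inserting 3: P = [[2, 3, 7], [4, 5]].
After inserting 1: P = [[1, 3, 7], [2, 5], [4]].
After inserting 6: P = [[1, 3, 6], [2, 5, 7], [4]].

So P = [[1, 3, 6], [2, 5, 7], [4]], Q = [[1, 3, 4], [2, 5, 7], [6]].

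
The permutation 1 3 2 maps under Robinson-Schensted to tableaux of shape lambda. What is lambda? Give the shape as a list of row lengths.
[2, 1]

Row-insert each entry into an empty tableau.

After inserting 1: P = [[1]].
After inserting 3: P = [[1, 3]].
After inserting 2: P = [[1, 2], [3]].

The final insertion tableau P = [[1, 2], [3]] has shape [2, 1].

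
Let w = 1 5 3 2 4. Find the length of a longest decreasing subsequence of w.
3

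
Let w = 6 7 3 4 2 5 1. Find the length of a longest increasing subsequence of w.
3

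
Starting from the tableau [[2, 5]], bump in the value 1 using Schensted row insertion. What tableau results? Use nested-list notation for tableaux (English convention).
In row 1, 1 replaces 2 (the leftmost entry greater than 1); 2 is bumped to row 2. 2 starts a new row 2. The new tableau is [[1, 5], [2]].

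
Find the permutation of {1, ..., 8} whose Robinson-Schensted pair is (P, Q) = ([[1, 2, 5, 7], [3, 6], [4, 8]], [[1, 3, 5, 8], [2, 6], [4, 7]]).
Reverse the RSK construction: for i from n down to 1, find the cell of Q containing i, remove the entry at that cell from P, and reverse-bump it up through P; the value ejected from row 1 is w(i).

Step i=8: Q has 8 at row 1, column 4; remove that cell from P, ejecting 7. So w(8) = 7. P is now [[1, 2, 5], [3, 6], [4, 8]].
Step i=7: Q has 7 at row 3, column 2; remove 8 from row 3 of P and reverse-bump: 8 enters row 2 and ejects 6; 6 enters row 1 and ejects 5. So w(7) = 5. P is now [[1, 2, 6], [3, 8], [4]].
Step i=6: Q has 6 at row 2, column 2; remove 8 from row 2 of P and reverse-bump: 8 enters row 1 and ejects 6. So w(6) = 6. P is now [[1, 2, 8], [3], [4]].
Step i=5: Q has 5 at row 1, column 3; remove that cell from P, ejecting 8. So w(5) = 8. P is now [[1, 2], [3], [4]].
Step i=4: Q has 4 at row 3, column 1; remove 4 from row 3 of P and reverse-bump: 4 enters row 2 and ejects 3; 3 enters row 1 and ejects 2. So w(4) = 2. P is now [[1, 3], [4]].
Step i=3: Q has 3 at row 1, column 2; remove that cell from P, ejecting 3. So w(3) = 3. P is now [[1], [4]].
Step i=2: Q has 2 at row 2, column 1; remove 4 from row 2 of P and reverse-bump: 4 enters row 1 and ejects 1. So w(2) = 1. P is now [[4]].
Step i=1: Q has 1 at row 1, column 1; remove that cell from P, ejecting 4. So w(1) = 4. P is now [].

So w = 4 1 3 2 8 6 5 7.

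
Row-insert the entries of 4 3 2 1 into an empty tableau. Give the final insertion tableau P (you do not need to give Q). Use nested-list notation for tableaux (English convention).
Insert 4: appended to row 1. P = [[4]].
Insert 3: 3 bumps 4 from row 1; 4 starts row 2. P = [[3], [4]].
Insert 2: 2 bumps 3 from row 1; 3 bumps 4 from row 2; 4 starts row 3. P = [[2], [3], [4]].
Insert 1: 1 bumps 2 from row 1; 2 bumps 3 from row 2; 3 bumps 4 from row 3; 4 starts row 4. P = [[1], [2], [3], [4]].

So P = [[1], [2], [3], [4]].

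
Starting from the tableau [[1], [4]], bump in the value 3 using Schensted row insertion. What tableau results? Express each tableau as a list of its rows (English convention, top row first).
3 is larger than every entry of row 1, so it is appended to row 1. The new tableau is [[1, 3], [4]].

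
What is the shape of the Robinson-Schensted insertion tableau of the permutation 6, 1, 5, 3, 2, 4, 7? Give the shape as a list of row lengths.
[4, 1, 1, 1]

Row-insert each entry into an empty tableau.

After inserting 6: P = [[6]].
After inserting 1: P = [[1], [6]].
After inserting 5: P = [[1, 5], [6]].
After inserting 3: P = [[1, 3], [5], [6]].
After inserting 2: P = [[1, 2], [3], [5], [6]].
After inserting 4: P = [[1, 2, 4], [3], [5], [6]].
After inserting 7: P = [[1, 2, 4, 7], [3], [5], [6]].

The final insertion tableau P = [[1, 2, 4, 7], [3], [5], [6]] has shape [4, 1, 1, 1].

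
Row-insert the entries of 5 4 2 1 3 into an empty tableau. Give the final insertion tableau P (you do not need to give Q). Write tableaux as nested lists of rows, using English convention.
Insert 5: appended to row 1. P = [[5]].
Insert 4: 4 bumps 5 from row 1; 5 starts row 2. P = [[4], [5]].
Insert 2: 2 bumps 4 from row 1; 4 bumps 5 from row 2; 5 starts row 3. P = [[2], [4], [5]].
Insert 1: 1 bumps 2 from row 1; 2 bumps 4 from row 2; 4 bumps 5 from row 3; 5 starts row 4. P = [[1], [2], [4], [5]].
Insert 3: appended to row 1. P = [[1, 3], [2], [4], [5]].

So P = [[1, 3], [2], [4], [5]].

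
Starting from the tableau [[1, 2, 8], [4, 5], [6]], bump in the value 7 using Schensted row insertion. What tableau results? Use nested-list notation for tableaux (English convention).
[[1, 2, 7], [4, 5, 8], [6]]

In row 1, 7 replaces 8 (the leftmost entry greater than 7); 8 is bumped to row 2. 8 is appended to row 2. The new tableau is [[1, 2, 7], [4, 5, 8], [6]].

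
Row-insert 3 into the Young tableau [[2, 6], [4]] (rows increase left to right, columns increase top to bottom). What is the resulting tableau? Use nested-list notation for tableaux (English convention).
[[2, 3], [4, 6]]

In row 1, 3 replaces 6 (the leftmost entry greater than 3); 6 is bumped to row 2. 6 is appended to row 2. The new tableau is [[2, 3], [4, 6]].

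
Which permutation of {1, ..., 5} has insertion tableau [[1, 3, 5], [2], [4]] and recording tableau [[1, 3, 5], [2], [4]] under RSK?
Reverse the RSK construction: for i from n down to 1, find the cell of Q containing i, remove the entry at that cell from P, and reverse-bump it up through P; the value ejected from row 1 is w(i).

Step i=5: Q has 5 at row 1, column 3; remove that cell from P, ejecting 5. So w(5) = 5. P is now [[1, 3], [2], [4]].
Step i=4: Q has 4 at row 3, column 1; remove 4 from row 3 of P and reverse-bump: 4 enters row 2 and ejects 2; 2 enters row 1 and ejects 1. So w(4) = 1. P is now [[2, 3], [4]].
Step i=3: Q has 3 at row 1, column 2; remove that cell from P, ejecting 3. So w(3) = 3. P is now [[2], [4]].
Step i=2: Q has 2 at row 2, column 1; remove 4 from row 2 of P and reverse-bump: 4 enters row 1 and ejects 2. So w(2) = 2. P is now [[4]].
Step i=1: Q has 1 at row 1, column 1; remove that cell from P, ejecting 4. So w(1) = 4. P is now [].

So w = 4 2 3 1 5.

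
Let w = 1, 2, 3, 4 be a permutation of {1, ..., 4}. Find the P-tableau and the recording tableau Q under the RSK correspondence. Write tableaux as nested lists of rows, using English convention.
P = [[1, 2, 3, 4]], Q = [[1, 2, 3, 4]]

Insert each entry of the permutation into P by Schensted row insertion, recording in Q the position of each new cell.

Insert 1: appended to row 1. P = [[1]].
Insert 2: appended to row 1. P = [[1, 2]].
Insert 3: appended to row 1. P = [[1, 2, 3]].
Insert 4: appended to row 1. P = [[1, 2, 3, 4]].

So P = [[1, 2, 3, 4]], Q = [[1, 2, 3, 4]].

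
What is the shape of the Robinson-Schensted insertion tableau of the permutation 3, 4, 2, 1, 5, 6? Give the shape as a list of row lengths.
[4, 1, 1]

Row-insert each entry into an empty tableau.

After inserting 3: P = [[3]].
After inserting 4: P = [[3, 4]].
After inserting 2: P = [[2, 4], [3]].
After inserting 1: P = [[1, 4], [2], [3]].
After inserting 5: P = [[1, 4, 5], [2], [3]].
After inserting 6: P = [[1, 4, 5, 6], [2], [3]].

The final insertion tableau P = [[1, 4, 5, 6], [2], [3]] has shape [4, 1, 1].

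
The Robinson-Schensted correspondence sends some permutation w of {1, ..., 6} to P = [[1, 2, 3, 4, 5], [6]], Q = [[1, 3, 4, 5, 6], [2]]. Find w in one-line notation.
6 1 2 3 4 5

Reverse the RSK construction: for i from n down to 1, find the cell of Q containing i, remove the entry at that cell from P, and reverse-bump it up through P; the value ejected from row 1 is w(i).

Step i=6: Q has 6 at row 1, column 5; remove that cell from P, ejecting 5. So w(6) = 5. P is now [[1, 2, 3, 4], [6]].
Step i=5: Q has 5 at row 1, column 4; remove that cell from P, ejecting 4. So w(5) = 4. P is now [[1, 2, 3], [6]].
Step i=4: Q has 4 at row 1, column 3; remove that cell from P, ejecting 3. So w(4) = 3. P is now [[1, 2], [6]].
Step i=3: Q has 3 at row 1, column 2; remove that cell from P, ejecting 2. So w(3) = 2. P is now [[1], [6]].
Step i=2: Q has 2 at row 2, column 1; remove 6 from row 2 of P and reverse-bump: 6 enters row 1 and ejects 1. So w(2) = 1. P is now [[6]].
Step i=1: Q has 1 at row 1, column 1; remove that cell from P, ejecting 6. So w(1) = 6. P is now [].

So w = 6 1 2 3 4 5.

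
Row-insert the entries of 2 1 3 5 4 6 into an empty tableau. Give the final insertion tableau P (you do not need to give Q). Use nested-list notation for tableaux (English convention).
Insert 2: appended to row 1. P = [[2]].
Insert 1: 1 bumps 2 from row 1; 2 starts row 2. P = [[1], [2]].
Insert 3: appended to row 1. P = [[1, 3], [2]].
Insert 5: appended to row 1. P = [[1, 3, 5], [2]].
Insert 4: 4 bumps 5 from row 1; 5 appends to row 2. P = [[1, 3, 4], [2, 5]].
Insert 6: appended to row 1. P = [[1, 3, 4, 6], [2, 5]].

So P = [[1, 3, 4, 6], [2, 5]].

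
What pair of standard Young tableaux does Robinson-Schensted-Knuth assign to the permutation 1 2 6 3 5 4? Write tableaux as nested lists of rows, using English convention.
Insert each entry of the permutation into P by Schensted row insertion, recording in Q the position of each new cell.

Insert 1: appended to row 1. P = [[1]].
Insert 2: appended to row 1. P = [[1, 2]].
Insert 6: appended to row 1. P = [[1, 2, 6]].
Insert 3: 3 bumps 6 from row 1; 6 starts row 2. P = [[1, 2, 3], [6]].
Insert 5: appended to row 1. P = [[1, 2, 3, 5], [6]].
Insert 4: 4 bumps 5 from row 1; 5 bumps 6 from row 2; 6 starts row 3. P = [[1, 2, 3, 4], [5], [6]].

So P = [[1, 2, 3, 4], [5], [6]], Q = [[1, 2, 3, 5], [4], [6]].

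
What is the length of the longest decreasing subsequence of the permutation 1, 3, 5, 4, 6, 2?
3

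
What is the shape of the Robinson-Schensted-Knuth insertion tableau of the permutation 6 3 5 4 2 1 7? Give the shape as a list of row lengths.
Row-insert each entry into an empty tableau.

After inserting 6: P = [[6]].
After inserting 3: P = [[3], [6]].
After inserting 5: P = [[3, 5], [6]].
After inserting 4: P = [[3, 4], [5], [6]].
After inserting 2: P = [[2, 4], [3], [5], [6]].
After inserting 1: P = [[1, 4], [2], [3], [5], [6]].
After inserting 7: P = [[1, 4, 7], [2], [3], [5], [6]].

The final insertion tableau P = [[1, 4, 7], [2], [3], [5], [6]] has shape [3, 1, 1, 1, 1].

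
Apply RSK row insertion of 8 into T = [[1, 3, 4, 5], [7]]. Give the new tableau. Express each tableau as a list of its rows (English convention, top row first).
[[1, 3, 4, 5, 8], [7]]

8 is larger than every entry of row 1, so it is appended to row 1. The new tableau is [[1, 3, 4, 5, 8], [7]].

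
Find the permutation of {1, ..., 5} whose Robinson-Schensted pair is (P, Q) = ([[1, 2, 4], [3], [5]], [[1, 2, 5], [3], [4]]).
Reverse the RSK construction: for i from n down to 1, find the cell of Q containing i, remove the entry at that cell from P, and reverse-bump it up through P; the value ejected from row 1 is w(i).

Step i=5: Q has 5 at row 1, column 3; remove that cell from P, ejecting 4. So w(5) = 4. P is now [[1, 2], [3], [5]].
Step i=4: Q has 4 at row 3, column 1; remove 5 from row 3 of P and reverse-bump: 5 enters row 2 and ejects 3; 3 enters row 1 and ejects 2. So w(4) = 2. P is now [[1, 3], [5]].
Step i=3: Q has 3 at row 2, column 1; remove 5 from row 2 of P and reverse-bump: 5 enters row 1 and ejects 3. So w(3) = 3. P is now [[1, 5]].
Step i=2: Q has 2 at row 1, column 2; remove that cell from P, ejecting 5. So w(2) = 5. P is now [[1]].
Step i=1: Q has 1 at row 1, column 1; remove that cell from P, ejecting 1. So w(1) = 1. P is now [].

So w = 1 5 3 2 4.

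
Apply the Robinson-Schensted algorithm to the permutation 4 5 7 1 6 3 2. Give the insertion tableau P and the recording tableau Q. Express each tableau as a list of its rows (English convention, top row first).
P = [[1, 2, 6], [3, 5], [4], [7]], Q = [[1, 2, 3], [4, 5], [6], [7]]

Insert each entry of the permutation into P by Schensted row insertion, recording in Q the position of each new cell.

Insert 4: appended to row 1. P = [[4]].
Insert 5: appended to row 1. P = [[4, 5]].
Insert 7: appended to row 1. P = [[4, 5, 7]].
Insert 1: 1 bumps 4 from row 1; 4 starts row 2. P = [[1, 5, 7], [4]].
Insert 6: 6 bumps 7 from row 1; 7 appends to row 2. P = [[1, 5, 6], [4, 7]].
Insert 3: 3 bumps 5 from row 1; 5 bumps 7 from row 2; 7 starts row 3. P = [[1, 3, 6], [4, 5], [7]].
Insert 2: 2 bumps 3 from row 1; 3 bumps 4 from row 2; 4 bumps 7 from row 3; 7 starts row 4. P = [[1, 2, 6], [3, 5], [4], [7]].

So P = [[1, 2, 6], [3, 5], [4], [7]], Q = [[1, 2, 3], [4, 5], [6], [7]].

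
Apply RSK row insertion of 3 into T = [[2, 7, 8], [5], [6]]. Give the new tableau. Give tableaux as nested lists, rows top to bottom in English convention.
In row 1, 3 replaces 7 (the leftmost entry greater than 3); 7 is bumped to row 2. 7 is appended to row 2. The new tableau is [[2, 3, 8], [5, 7], [6]].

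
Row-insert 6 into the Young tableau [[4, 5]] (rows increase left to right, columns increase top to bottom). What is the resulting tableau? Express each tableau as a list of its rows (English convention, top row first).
6 is larger than every entry of row 1, so it is appended to row 1. The new tableau is [[4, 5, 6]].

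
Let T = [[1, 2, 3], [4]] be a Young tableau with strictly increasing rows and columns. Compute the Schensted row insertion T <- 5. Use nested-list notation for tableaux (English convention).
[[1, 2, 3, 5], [4]]

5 is larger than every entry of row 1, so it is appended to row 1. The new tableau is [[1, 2, 3, 5], [4]].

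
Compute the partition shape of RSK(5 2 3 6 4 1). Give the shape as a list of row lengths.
[3, 2, 1]

Row-insert each entry into an empty tableau.

After inserting 5: P = [[5]].
After inserting 2: P = [[2], [5]].
After inserting 3: P = [[2, 3], [5]].
After inserting 6: P = [[2, 3, 6], [5]].
After inserting 4: P = [[2, 3, 4], [5, 6]].
After inserting 1: P = [[1, 3, 4], [2, 6], [5]].

The final insertion tableau P = [[1, 3, 4], [2, 6], [5]] has shape [3, 2, 1].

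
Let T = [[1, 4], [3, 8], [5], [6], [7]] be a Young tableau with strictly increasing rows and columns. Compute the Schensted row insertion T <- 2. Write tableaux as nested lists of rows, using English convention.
[[1, 2], [3, 4], [5, 8], [6], [7]]

In row 1, 2 replaces 4 (the leftmost entry greater than 2); 4 is bumped to row 2. In row 2, 4 replaces 8 (the leftmost entry greater than 4); 8 is bumped to row 3. 8 is appended to row 3. The new tableau is [[1, 2], [3, 4], [5, 8], [6], [7]].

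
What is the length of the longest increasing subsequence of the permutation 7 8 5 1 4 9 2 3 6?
4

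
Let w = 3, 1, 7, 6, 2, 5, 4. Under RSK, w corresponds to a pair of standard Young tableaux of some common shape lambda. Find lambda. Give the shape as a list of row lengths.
Row-insert each entry into an empty tableau.

After inserting 3: P = [[3]].
After inserting 1: P = [[1], [3]].
After inserting 7: P = [[1, 7], [3]].
After inserting 6: P = [[1, 6], [3, 7]].
After inserting 2: P = [[1, 2], [3, 6], [7]].
After inserting 5: P = [[1, 2, 5], [3, 6], [7]].
After inserting 4: P = [[1, 2, 4], [3, 5], [6], [7]].

The final insertion tableau P = [[1, 2, 4], [3, 5], [6], [7]] has shape [3, 2, 1, 1].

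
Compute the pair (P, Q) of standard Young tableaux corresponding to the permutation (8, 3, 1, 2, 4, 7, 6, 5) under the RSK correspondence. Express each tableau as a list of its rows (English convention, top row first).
Insert each entry of the permutation into P by Schensted row insertion, recording in Q the position of each new cell.

Insert 8: appended to row 1. P = [[8]], Q = [[1]].
Insert 3: 3 bumps 8 from row 1; 8 starts row 2. P = [[3], [8]], Q = [[1], [2]].
Insert 1: 1 bumps 3 from row 1; 3 bumps 8 from row 2; 8 starts row 3. P = [[1], [3], [8]], Q = [[1], [2], [3]].
Insert 2: appended to row 1. P = [[1, 2], [3], [8]], Q = [[1, 4], [2], [3]].
Insert 4: appended to row 1. P = [[1, 2, 4], [3], [8]], Q = [[1, 4, 5], [2], [3]].
Insert 7: appended to row 1. P = [[1, 2, 4, 7], [3], [8]], Q = [[1, 4, 5, 6], [2], [3]].
Insert 6: 6 bumps 7 from row 1; 7 appends to row 2. P = [[1, 2, 4, 6], [3, 7], [8]], Q = [[1, 4, 5, 6], [2, 7], [3]].
Insert 5: 5 bumps 6 from row 1; 6 bumps 7 from row 2; 7 bumps 8 from row 3; 8 starts row 4. P = [[1, 2, 4, 5], [3, 6], [7], [8]], Q = [[1, 4, 5, 6], [2, 7], [3], [8]].

So P = [[1, 2, 4, 5], [3, 6], [7], [8]], Q = [[1, 4, 5, 6], [2, 7], [3], [8]].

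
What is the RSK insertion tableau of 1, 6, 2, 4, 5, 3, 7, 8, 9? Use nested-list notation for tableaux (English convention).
Insert 1: appended to row 1. P = [[1]].
Insert 6: appended to row 1. P = [[1, 6]].
Insert 2: 2 bumps 6 from row 1; 6 starts row 2. P = [[1, 2], [6]].
Insert 4: appended to row 1. P = [[1, 2, 4], [6]].
Insert 5: appended to row 1. P = [[1, 2, 4, 5], [6]].
Insert 3: 3 bumps 4 from row 1; 4 bumps 6 from row 2; 6 starts row 3. P = [[1, 2, 3, 5], [4], [6]].
Insert 7: appended to row 1. P = [[1, 2, 3, 5, 7], [4], [6]].
Insert 8: appended to row 1. P = [[1, 2, 3, 5, 7, 8], [4], [6]].
Insert 9: appended to row 1. P = [[1, 2, 3, 5, 7, 8, 9], [4], [6]].

So P = [[1, 2, 3, 5, 7, 8, 9], [4], [6]].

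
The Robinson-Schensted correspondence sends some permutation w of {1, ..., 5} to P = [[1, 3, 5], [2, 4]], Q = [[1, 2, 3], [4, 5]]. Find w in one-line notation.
Reverse RSK: for i = n, n-1, ..., 1, locate i in Q, remove the corresponding corner cell from P, and reverse-bump its entry up through P; the value ejected from row 1 is w(i).

So w = 2 4 5 1 3.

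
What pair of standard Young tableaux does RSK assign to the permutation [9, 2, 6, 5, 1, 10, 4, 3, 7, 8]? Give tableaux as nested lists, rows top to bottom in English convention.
P = [[1, 3, 7, 8], [2, 4, 10], [5], [6], [9]], Q = [[1, 3, 6, 10], [2, 7, 9], [4], [5], [8]]

Insert each entry of the permutation into P by Schensted row insertion, recording in Q the position of each new cell.

Insert 9: appended to row 1. P = [[9]].
Insert 2: 2 bumps 9 from row 1; 9 starts row 2. P = [[2], [9]].
Insert 6: appended to row 1. P = [[2, 6], [9]].
Insert 5: 5 bumps 6 from row 1; 6 bumps 9 from row 2; 9 starts row 3. P = [[2, 5], [6], [9]].
Insert 1: 1 bumps 2 from row 1; 2 bumps 6 from row 2; 6 bumps 9 from row 3; 9 starts row 4. P = [[1, 5], [2], [6], [9]].
Insert 10: appended to row 1. P = [[1, 5, 10], [2], [6], [9]].
Insert 4: 4 bumps 5 from row 1; 5 appends to row 2. P = [[1, 4, 10], [2, 5], [6], [9]].
Insert 3: 3 bumps 4 from row 1; 4 bumps 5 from row 2; 5 bumps 6 from row 3; 6 bumps 9 from row 4; 9 starts row 5. P = [[1, 3, 10], [2, 4], [5], [6], [9]].
Insert 7: 7 bumps 10 from row 1; 10 appends to row 2. P = [[1, 3, 7], [2, 4, 10], [5], [6], [9]].
Insert 8: appended to row 1. P = [[1, 3, 7, 8], [2, 4, 10], [5], [6], [9]].

So P = [[1, 3, 7, 8], [2, 4, 10], [5], [6], [9]], Q = [[1, 3, 6, 10], [2, 7, 9], [4], [5], [8]].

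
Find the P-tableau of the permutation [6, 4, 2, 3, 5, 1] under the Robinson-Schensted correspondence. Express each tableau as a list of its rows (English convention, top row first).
Insert 6: appended to row 1. P = [[6]].
Insert 4: 4 bumps 6 from row 1; 6 starts row 2. P = [[4], [6]].
Insert 2: 2 bumps 4 from row 1; 4 bumps 6 from row 2; 6 starts row 3. P = [[2], [4], [6]].
Insert 3: appended to row 1. P = [[2, 3], [4], [6]].
Insert 5: appended to row 1. P = [[2, 3, 5], [4], [6]].
Insert 1: 1 bumps 2 from row 1; 2 bumps 4 from row 2; 4 bumps 6 from row 3; 6 starts row 4. P = [[1, 3, 5], [2], [4], [6]].

So P = [[1, 3, 5], [2], [4], [6]].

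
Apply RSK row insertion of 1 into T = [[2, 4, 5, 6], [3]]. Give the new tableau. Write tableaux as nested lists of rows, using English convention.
In row 1, 1 replaces 2 (the leftmost entry greater than 1); 2 is bumped to row 2. In row 2, 2 replaces 3 (the leftmost entry greater than 2); 3 is bumped to row 3. 3 starts a new row 3. The new tableau is [[1, 4, 5, 6], [2], [3]].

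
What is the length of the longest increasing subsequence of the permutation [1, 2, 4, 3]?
3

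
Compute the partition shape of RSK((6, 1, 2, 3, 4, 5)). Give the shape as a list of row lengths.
Row-insert each entry into an empty tableau.

After inserting 6: P = [[6]].
After inserting 1: P = [[1], [6]].
After inserting 2: P = [[1, 2], [6]].
After inserting 3: P = [[1, 2, 3], [6]].
After inserting 4: P = [[1, 2, 3, 4], [6]].
After inserting 5: P = [[1, 2, 3, 4, 5], [6]].

The final insertion tableau P = [[1, 2, 3, 4, 5], [6]] has shape [5, 1].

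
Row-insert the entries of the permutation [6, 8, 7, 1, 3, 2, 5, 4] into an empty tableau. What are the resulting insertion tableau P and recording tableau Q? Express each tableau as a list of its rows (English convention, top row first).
P = [[1, 2, 4], [3, 5], [6, 7], [8]], Q = [[1, 2, 7], [3, 5], [4, 8], [6]]

Insert each entry of the permutation into P by Schensted row insertion, recording in Q the position of each new cell.

Insert 6: appended to row 1. P = [[6]], Q = [[1]].
Insert 8: appended to row 1. P = [[6, 8]], Q = [[1, 2]].
Insert 7: 7 bumps 8 from row 1; 8 starts row 2. P = [[6, 7], [8]], Q = [[1, 2], [3]].
Insert 1: 1 bumps 6 from row 1; 6 bumps 8 from row 2; 8 starts row 3. P = [[1, 7], [6], [8]], Q = [[1, 2], [3], [4]].
Insert 3: 3 bumps 7 from row 1; 7 appends to row 2. P = [[1, 3], [6, 7], [8]], Q = [[1, 2], [3, 5], [4]].
Insert 2: 2 bumps 3 from row 1; 3 bumps 6 from row 2; 6 bumps 8 from row 3; 8 starts row 4. P = [[1, 2], [3, 7], [6], [8]], Q = [[1, 2], [3, 5], [4], [6]].
Insert 5: appended to row 1. P = [[1, 2, 5], [3, 7], [6], [8]], Q = [[1, 2, 7], [3, 5], [4], [6]].
Insert 4: 4 bumps 5 from row 1; 5 bumps 7 from row 2; 7 appends to row 3. P = [[1, 2, 4], [3, 5], [6, 7], [8]], Q = [[1, 2, 7], [3, 5], [4, 8], [6]].

So P = [[1, 2, 4], [3, 5], [6, 7], [8]], Q = [[1, 2, 7], [3, 5], [4, 8], [6]].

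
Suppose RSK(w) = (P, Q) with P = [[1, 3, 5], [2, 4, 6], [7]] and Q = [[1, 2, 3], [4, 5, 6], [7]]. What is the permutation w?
Reverse the RSK construction: for i from n down to 1, find the cell of Q containing i, remove the entry at that cell from P, and reverse-bump it up through P; the value ejected from row 1 is w(i).

Step i=7: Q has 7 at row 3, column 1; remove 7 from row 3 of P and reverse-bump: 7 enters row 2 and ejects 6; 6 enters row 1 and ejects 5. So w(7) = 5. P is now [[1, 3, 6], [2, 4, 7]].
Step i=6: Q has 6 at row 2, column 3; remove 7 from row 2 of P and reverse-bump: 7 enters row 1 and ejects 6. So w(6) = 6. P is now [[1, 3, 7], [2, 4]].
Step i=5: Q has 5 at row 2, column 2; remove 4 from row 2 of P and reverse-bump: 4 enters row 1 and ejects 3. So w(5) = 3. P is now [[1, 4, 7], [2]].
Step i=4: Q has 4 at row 2, column 1; remove 2 from row 2 of P and reverse-bump: 2 enters row 1 and ejects 1. So w(4) = 1. P is now [[2, 4, 7]].
Step i=3: Q has 3 at row 1, column 3; remove that cell from P, ejecting 7. So w(3) = 7. P is now [[2, 4]].
Step i=2: Q has 2 at row 1, column 2; remove that cell from P, ejecting 4. So w(2) = 4. P is now [[2]].
Step i=1: Q has 1 at row 1, column 1; remove that cell from P, ejecting 2. So w(1) = 2. P is now [].

So w = 2 4 7 1 3 6 5.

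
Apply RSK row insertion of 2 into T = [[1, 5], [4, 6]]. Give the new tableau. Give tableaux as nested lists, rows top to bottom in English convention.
In row 1, 2 replaces 5 (the leftmost entry greater than 2); 5 is bumped to row 2. In row 2, 5 replaces 6 (the leftmost entry greater than 5); 6 is bumped to row 3. 6 starts a new row 3. The new tableau is [[1, 2], [4, 5], [6]].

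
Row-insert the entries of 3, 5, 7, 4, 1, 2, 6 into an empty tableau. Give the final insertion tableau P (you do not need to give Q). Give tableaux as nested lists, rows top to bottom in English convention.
P = [[1, 2, 6], [3, 4, 7], [5]]

After inserting 3: P = [[3]].
After inserting 5: P = [[3, 5]].
After inserting 7: P = [[3, 5, 7]].
After inserting 4: P = [[3, 4, 7], [5]].
After inserting 1: P = [[1, 4, 7], [3], [5]].
After inserting 2: P = [[1, 2, 7], [3, 4], [5]].
After inserting 6: P = [[1, 2, 6], [3, 4, 7], [5]].

So P = [[1, 2, 6], [3, 4, 7], [5]].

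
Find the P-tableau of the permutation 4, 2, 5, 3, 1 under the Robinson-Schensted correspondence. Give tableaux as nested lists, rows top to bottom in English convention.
P = [[1, 3], [2, 5], [4]]

Insert 4: appended to row 1. P = [[4]].
Insert 2: 2 bumps 4 from row 1; 4 starts row 2. P = [[2], [4]].
Insert 5: appended to row 1. P = [[2, 5], [4]].
Insert 3: 3 bumps 5 from row 1; 5 appends to row 2. P = [[2, 3], [4, 5]].
Insert 1: 1 bumps 2 from row 1; 2 bumps 4 from row 2; 4 starts row 3. P = [[1, 3], [2, 5], [4]].

So P = [[1, 3], [2, 5], [4]].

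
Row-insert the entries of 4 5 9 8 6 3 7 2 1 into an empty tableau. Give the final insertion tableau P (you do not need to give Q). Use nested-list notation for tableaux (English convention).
P = [[1, 5, 6, 7], [2], [3], [4], [8], [9]]

Insert 4: appended to row 1. P = [[4]].
Insert 5: appended to row 1. P = [[4, 5]].
Insert 9: appended to row 1. P = [[4, 5, 9]].
Insert 8: 8 bumps 9 from row 1; 9 starts row 2. P = [[4, 5, 8], [9]].
Insert 6: 6 bumps 8 from row 1; 8 bumps 9 from row 2; 9 starts row 3. P = [[4, 5, 6], [8], [9]].
Insert 3: 3 bumps 4 from row 1; 4 bumps 8 from row 2; 8 bumps 9 from row 3; 9 starts row 4. P = [[3, 5, 6], [4], [8], [9]].
Insert 7: appended to row 1. P = [[3, 5, 6, 7], [4], [8], [9]].
Insert 2: 2 bumps 3 from row 1; 3 bumps 4 from row 2; 4 bumps 8 from row 3; 8 bumps 9 from row 4; 9 starts row 5. P = [[2, 5, 6, 7], [3], [4], [8], [9]].
Insert 1: 1 bumps 2 from row 1; 2 bumps 3 from row 2; 3 bumps 4 from row 3; 4 bumps 8 from row 4; 8 bumps 9 from row 5; 9 starts row 6. P = [[1, 5, 6, 7], [2], [3], [4], [8], [9]].

So P = [[1, 5, 6, 7], [2], [3], [4], [8], [9]].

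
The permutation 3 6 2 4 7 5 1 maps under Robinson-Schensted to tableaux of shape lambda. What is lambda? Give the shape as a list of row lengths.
RSK row insertion gives P = [[1, 4, 5], [2, 6, 7], [3]], which has shape [3, 3, 1].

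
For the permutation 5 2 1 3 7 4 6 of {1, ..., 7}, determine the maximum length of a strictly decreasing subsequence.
3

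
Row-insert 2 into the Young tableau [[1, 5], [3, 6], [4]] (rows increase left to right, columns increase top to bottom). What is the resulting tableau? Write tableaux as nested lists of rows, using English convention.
In row 1, 2 replaces 5 (the leftmost entry greater than 2); 5 is bumped to row 2. In row 2, 5 replaces 6 (the leftmost entry greater than 5); 6 is bumped to row 3. 6 is appended to row 3. The new tableau is [[1, 2], [3, 5], [4, 6]].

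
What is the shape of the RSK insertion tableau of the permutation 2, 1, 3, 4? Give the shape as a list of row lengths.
[3, 1]

Row-insert each entry into an empty tableau.

After inserting 2: P = [[2]].
After inserting 1: P = [[1], [2]].
After inserting 3: P = [[1, 3], [2]].
After inserting 4: P = [[1, 3, 4], [2]].

The final insertion tableau P = [[1, 3, 4], [2]] has shape [3, 1].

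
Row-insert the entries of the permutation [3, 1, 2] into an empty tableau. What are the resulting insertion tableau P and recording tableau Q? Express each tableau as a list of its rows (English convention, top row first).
P = [[1, 2], [3]], Q = [[1, 3], [2]]

Insert each entry of the permutation into P by Schensted row insertion, recording in Q the position of each new cell.

Insert 3: appended to row 1. P = [[3]].
Insert 1: 1 bumps 3 from row 1; 3 starts row 2. P = [[1], [3]].
Insert 2: appended to row 1. P = [[1, 2], [3]].

So P = [[1, 2], [3]], Q = [[1, 3], [2]].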